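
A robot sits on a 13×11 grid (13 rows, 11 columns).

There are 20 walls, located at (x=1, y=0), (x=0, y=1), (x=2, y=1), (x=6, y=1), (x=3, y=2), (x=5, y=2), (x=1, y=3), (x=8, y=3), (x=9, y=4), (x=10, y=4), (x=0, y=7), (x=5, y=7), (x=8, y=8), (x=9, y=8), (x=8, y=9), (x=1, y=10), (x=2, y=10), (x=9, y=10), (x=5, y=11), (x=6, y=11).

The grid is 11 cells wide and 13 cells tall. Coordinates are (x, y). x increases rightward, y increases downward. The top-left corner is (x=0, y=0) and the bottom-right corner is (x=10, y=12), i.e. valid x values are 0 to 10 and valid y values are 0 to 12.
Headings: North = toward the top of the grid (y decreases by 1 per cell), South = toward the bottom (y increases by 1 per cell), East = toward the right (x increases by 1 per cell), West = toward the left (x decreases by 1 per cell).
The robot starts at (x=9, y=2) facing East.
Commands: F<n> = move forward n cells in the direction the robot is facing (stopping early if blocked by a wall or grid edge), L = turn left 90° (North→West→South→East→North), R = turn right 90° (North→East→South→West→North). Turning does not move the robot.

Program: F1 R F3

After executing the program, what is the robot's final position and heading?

Answer: Final position: (x=10, y=3), facing South

Derivation:
Start: (x=9, y=2), facing East
  F1: move forward 1, now at (x=10, y=2)
  R: turn right, now facing South
  F3: move forward 1/3 (blocked), now at (x=10, y=3)
Final: (x=10, y=3), facing South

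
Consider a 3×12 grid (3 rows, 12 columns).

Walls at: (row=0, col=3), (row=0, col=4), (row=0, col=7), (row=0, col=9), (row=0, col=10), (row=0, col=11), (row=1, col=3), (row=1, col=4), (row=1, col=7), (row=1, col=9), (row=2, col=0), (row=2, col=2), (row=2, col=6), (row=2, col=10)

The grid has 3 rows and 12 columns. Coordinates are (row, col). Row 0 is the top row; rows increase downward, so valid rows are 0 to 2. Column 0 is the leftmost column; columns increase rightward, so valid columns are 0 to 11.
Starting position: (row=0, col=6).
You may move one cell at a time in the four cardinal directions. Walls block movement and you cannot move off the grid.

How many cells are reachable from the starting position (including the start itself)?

BFS flood-fill from (row=0, col=6):
  Distance 0: (row=0, col=6)
  Distance 1: (row=0, col=5), (row=1, col=6)
  Distance 2: (row=1, col=5)
  Distance 3: (row=2, col=5)
  Distance 4: (row=2, col=4)
  Distance 5: (row=2, col=3)
Total reachable: 7 (grid has 22 open cells total)

Answer: Reachable cells: 7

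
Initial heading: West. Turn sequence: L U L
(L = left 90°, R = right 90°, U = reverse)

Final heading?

Answer: Final heading: West

Derivation:
Start: West
  L (left (90° counter-clockwise)) -> South
  U (U-turn (180°)) -> North
  L (left (90° counter-clockwise)) -> West
Final: West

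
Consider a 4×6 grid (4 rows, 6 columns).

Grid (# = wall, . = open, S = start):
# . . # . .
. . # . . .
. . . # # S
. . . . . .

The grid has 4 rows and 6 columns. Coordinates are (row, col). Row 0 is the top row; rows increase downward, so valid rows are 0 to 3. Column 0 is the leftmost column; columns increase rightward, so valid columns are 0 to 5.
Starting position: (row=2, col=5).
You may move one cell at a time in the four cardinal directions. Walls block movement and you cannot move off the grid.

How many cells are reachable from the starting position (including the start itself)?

Answer: Reachable cells: 19

Derivation:
BFS flood-fill from (row=2, col=5):
  Distance 0: (row=2, col=5)
  Distance 1: (row=1, col=5), (row=3, col=5)
  Distance 2: (row=0, col=5), (row=1, col=4), (row=3, col=4)
  Distance 3: (row=0, col=4), (row=1, col=3), (row=3, col=3)
  Distance 4: (row=3, col=2)
  Distance 5: (row=2, col=2), (row=3, col=1)
  Distance 6: (row=2, col=1), (row=3, col=0)
  Distance 7: (row=1, col=1), (row=2, col=0)
  Distance 8: (row=0, col=1), (row=1, col=0)
  Distance 9: (row=0, col=2)
Total reachable: 19 (grid has 19 open cells total)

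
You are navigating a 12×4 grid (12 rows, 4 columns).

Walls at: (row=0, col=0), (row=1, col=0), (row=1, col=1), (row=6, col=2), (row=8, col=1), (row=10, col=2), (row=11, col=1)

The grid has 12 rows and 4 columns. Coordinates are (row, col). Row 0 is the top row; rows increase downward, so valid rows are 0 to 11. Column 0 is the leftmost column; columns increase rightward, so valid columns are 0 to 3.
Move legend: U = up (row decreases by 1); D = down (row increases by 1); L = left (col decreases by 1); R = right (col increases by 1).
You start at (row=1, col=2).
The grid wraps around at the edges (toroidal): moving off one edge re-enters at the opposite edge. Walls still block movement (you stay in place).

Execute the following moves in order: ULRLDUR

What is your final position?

Start: (row=1, col=2)
  U (up): (row=1, col=2) -> (row=0, col=2)
  L (left): (row=0, col=2) -> (row=0, col=1)
  R (right): (row=0, col=1) -> (row=0, col=2)
  L (left): (row=0, col=2) -> (row=0, col=1)
  D (down): blocked, stay at (row=0, col=1)
  U (up): blocked, stay at (row=0, col=1)
  R (right): (row=0, col=1) -> (row=0, col=2)
Final: (row=0, col=2)

Answer: Final position: (row=0, col=2)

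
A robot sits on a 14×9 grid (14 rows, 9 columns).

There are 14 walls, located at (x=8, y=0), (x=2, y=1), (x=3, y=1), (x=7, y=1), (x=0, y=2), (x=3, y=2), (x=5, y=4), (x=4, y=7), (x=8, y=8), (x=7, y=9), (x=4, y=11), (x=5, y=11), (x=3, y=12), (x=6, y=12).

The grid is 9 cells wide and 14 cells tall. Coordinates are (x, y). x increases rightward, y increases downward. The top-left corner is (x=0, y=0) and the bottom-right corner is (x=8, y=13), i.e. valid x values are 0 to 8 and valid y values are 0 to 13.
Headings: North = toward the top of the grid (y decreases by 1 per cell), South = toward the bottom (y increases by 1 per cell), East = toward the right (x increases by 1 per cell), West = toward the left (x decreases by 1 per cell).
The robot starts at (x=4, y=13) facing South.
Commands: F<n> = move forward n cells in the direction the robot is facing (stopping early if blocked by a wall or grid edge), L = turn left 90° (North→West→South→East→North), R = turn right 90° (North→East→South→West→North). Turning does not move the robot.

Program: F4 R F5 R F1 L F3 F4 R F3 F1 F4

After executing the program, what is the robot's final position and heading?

Answer: Final position: (x=0, y=4), facing North

Derivation:
Start: (x=4, y=13), facing South
  F4: move forward 0/4 (blocked), now at (x=4, y=13)
  R: turn right, now facing West
  F5: move forward 4/5 (blocked), now at (x=0, y=13)
  R: turn right, now facing North
  F1: move forward 1, now at (x=0, y=12)
  L: turn left, now facing West
  F3: move forward 0/3 (blocked), now at (x=0, y=12)
  F4: move forward 0/4 (blocked), now at (x=0, y=12)
  R: turn right, now facing North
  F3: move forward 3, now at (x=0, y=9)
  F1: move forward 1, now at (x=0, y=8)
  F4: move forward 4, now at (x=0, y=4)
Final: (x=0, y=4), facing North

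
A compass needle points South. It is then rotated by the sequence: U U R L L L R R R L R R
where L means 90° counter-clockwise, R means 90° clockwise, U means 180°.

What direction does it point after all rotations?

Start: South
  U (U-turn (180°)) -> North
  U (U-turn (180°)) -> South
  R (right (90° clockwise)) -> West
  L (left (90° counter-clockwise)) -> South
  L (left (90° counter-clockwise)) -> East
  L (left (90° counter-clockwise)) -> North
  R (right (90° clockwise)) -> East
  R (right (90° clockwise)) -> South
  R (right (90° clockwise)) -> West
  L (left (90° counter-clockwise)) -> South
  R (right (90° clockwise)) -> West
  R (right (90° clockwise)) -> North
Final: North

Answer: Final heading: North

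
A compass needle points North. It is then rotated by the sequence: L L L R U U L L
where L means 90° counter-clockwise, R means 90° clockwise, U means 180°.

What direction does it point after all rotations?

Start: North
  L (left (90° counter-clockwise)) -> West
  L (left (90° counter-clockwise)) -> South
  L (left (90° counter-clockwise)) -> East
  R (right (90° clockwise)) -> South
  U (U-turn (180°)) -> North
  U (U-turn (180°)) -> South
  L (left (90° counter-clockwise)) -> East
  L (left (90° counter-clockwise)) -> North
Final: North

Answer: Final heading: North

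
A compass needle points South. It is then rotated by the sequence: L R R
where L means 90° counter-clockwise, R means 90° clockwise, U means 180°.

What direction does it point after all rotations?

Answer: Final heading: West

Derivation:
Start: South
  L (left (90° counter-clockwise)) -> East
  R (right (90° clockwise)) -> South
  R (right (90° clockwise)) -> West
Final: West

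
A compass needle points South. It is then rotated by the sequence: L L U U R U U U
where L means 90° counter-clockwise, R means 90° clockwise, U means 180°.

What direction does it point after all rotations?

Answer: Final heading: West

Derivation:
Start: South
  L (left (90° counter-clockwise)) -> East
  L (left (90° counter-clockwise)) -> North
  U (U-turn (180°)) -> South
  U (U-turn (180°)) -> North
  R (right (90° clockwise)) -> East
  U (U-turn (180°)) -> West
  U (U-turn (180°)) -> East
  U (U-turn (180°)) -> West
Final: West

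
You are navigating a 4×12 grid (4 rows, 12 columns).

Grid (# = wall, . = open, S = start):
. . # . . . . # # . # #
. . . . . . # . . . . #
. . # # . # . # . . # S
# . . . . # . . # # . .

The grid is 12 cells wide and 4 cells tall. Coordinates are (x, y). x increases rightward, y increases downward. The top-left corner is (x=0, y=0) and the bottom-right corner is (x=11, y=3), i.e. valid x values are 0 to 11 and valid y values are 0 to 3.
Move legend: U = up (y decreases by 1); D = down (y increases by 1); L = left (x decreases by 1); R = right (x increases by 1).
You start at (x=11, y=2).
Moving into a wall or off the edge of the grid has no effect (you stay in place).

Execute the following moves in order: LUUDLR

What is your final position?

Start: (x=11, y=2)
  L (left): blocked, stay at (x=11, y=2)
  U (up): blocked, stay at (x=11, y=2)
  U (up): blocked, stay at (x=11, y=2)
  D (down): (x=11, y=2) -> (x=11, y=3)
  L (left): (x=11, y=3) -> (x=10, y=3)
  R (right): (x=10, y=3) -> (x=11, y=3)
Final: (x=11, y=3)

Answer: Final position: (x=11, y=3)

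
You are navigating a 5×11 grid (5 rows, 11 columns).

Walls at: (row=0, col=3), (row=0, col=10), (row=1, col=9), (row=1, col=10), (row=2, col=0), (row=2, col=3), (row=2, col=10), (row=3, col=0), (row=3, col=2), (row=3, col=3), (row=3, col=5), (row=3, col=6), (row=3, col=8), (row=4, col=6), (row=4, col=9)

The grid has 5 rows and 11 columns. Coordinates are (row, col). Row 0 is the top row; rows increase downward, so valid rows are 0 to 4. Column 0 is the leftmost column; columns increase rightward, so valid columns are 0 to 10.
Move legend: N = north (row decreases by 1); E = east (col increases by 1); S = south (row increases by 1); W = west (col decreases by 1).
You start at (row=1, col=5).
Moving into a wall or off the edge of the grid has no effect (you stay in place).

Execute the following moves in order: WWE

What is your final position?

Start: (row=1, col=5)
  W (west): (row=1, col=5) -> (row=1, col=4)
  W (west): (row=1, col=4) -> (row=1, col=3)
  E (east): (row=1, col=3) -> (row=1, col=4)
Final: (row=1, col=4)

Answer: Final position: (row=1, col=4)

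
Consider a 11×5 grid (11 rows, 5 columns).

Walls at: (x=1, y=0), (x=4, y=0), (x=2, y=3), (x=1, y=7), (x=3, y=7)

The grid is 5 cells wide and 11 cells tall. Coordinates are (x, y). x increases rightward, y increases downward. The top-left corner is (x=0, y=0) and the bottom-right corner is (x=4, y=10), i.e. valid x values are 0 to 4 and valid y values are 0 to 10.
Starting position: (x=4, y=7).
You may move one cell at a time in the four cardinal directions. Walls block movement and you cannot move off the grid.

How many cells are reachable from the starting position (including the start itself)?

BFS flood-fill from (x=4, y=7):
  Distance 0: (x=4, y=7)
  Distance 1: (x=4, y=6), (x=4, y=8)
  Distance 2: (x=4, y=5), (x=3, y=6), (x=3, y=8), (x=4, y=9)
  Distance 3: (x=4, y=4), (x=3, y=5), (x=2, y=6), (x=2, y=8), (x=3, y=9), (x=4, y=10)
  Distance 4: (x=4, y=3), (x=3, y=4), (x=2, y=5), (x=1, y=6), (x=2, y=7), (x=1, y=8), (x=2, y=9), (x=3, y=10)
  Distance 5: (x=4, y=2), (x=3, y=3), (x=2, y=4), (x=1, y=5), (x=0, y=6), (x=0, y=8), (x=1, y=9), (x=2, y=10)
  Distance 6: (x=4, y=1), (x=3, y=2), (x=1, y=4), (x=0, y=5), (x=0, y=7), (x=0, y=9), (x=1, y=10)
  Distance 7: (x=3, y=1), (x=2, y=2), (x=1, y=3), (x=0, y=4), (x=0, y=10)
  Distance 8: (x=3, y=0), (x=2, y=1), (x=1, y=2), (x=0, y=3)
  Distance 9: (x=2, y=0), (x=1, y=1), (x=0, y=2)
  Distance 10: (x=0, y=1)
  Distance 11: (x=0, y=0)
Total reachable: 50 (grid has 50 open cells total)

Answer: Reachable cells: 50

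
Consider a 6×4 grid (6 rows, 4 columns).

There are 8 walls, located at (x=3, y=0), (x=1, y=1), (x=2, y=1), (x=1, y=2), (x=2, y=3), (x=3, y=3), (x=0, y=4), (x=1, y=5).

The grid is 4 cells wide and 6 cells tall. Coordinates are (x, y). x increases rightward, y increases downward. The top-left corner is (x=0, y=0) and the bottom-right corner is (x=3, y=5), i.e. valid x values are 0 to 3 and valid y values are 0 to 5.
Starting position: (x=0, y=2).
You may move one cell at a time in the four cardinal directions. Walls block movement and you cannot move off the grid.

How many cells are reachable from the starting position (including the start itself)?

Answer: Reachable cells: 12

Derivation:
BFS flood-fill from (x=0, y=2):
  Distance 0: (x=0, y=2)
  Distance 1: (x=0, y=1), (x=0, y=3)
  Distance 2: (x=0, y=0), (x=1, y=3)
  Distance 3: (x=1, y=0), (x=1, y=4)
  Distance 4: (x=2, y=0), (x=2, y=4)
  Distance 5: (x=3, y=4), (x=2, y=5)
  Distance 6: (x=3, y=5)
Total reachable: 12 (grid has 16 open cells total)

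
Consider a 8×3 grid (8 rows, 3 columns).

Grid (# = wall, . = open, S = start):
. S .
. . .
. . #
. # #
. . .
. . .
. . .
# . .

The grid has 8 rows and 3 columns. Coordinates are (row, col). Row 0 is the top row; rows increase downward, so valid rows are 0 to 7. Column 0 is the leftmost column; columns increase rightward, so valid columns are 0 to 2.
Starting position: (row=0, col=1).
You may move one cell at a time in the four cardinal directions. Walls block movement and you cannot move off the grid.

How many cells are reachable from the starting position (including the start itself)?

Answer: Reachable cells: 20

Derivation:
BFS flood-fill from (row=0, col=1):
  Distance 0: (row=0, col=1)
  Distance 1: (row=0, col=0), (row=0, col=2), (row=1, col=1)
  Distance 2: (row=1, col=0), (row=1, col=2), (row=2, col=1)
  Distance 3: (row=2, col=0)
  Distance 4: (row=3, col=0)
  Distance 5: (row=4, col=0)
  Distance 6: (row=4, col=1), (row=5, col=0)
  Distance 7: (row=4, col=2), (row=5, col=1), (row=6, col=0)
  Distance 8: (row=5, col=2), (row=6, col=1)
  Distance 9: (row=6, col=2), (row=7, col=1)
  Distance 10: (row=7, col=2)
Total reachable: 20 (grid has 20 open cells total)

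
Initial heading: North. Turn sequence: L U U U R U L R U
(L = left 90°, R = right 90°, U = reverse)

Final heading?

Answer: Final heading: South

Derivation:
Start: North
  L (left (90° counter-clockwise)) -> West
  U (U-turn (180°)) -> East
  U (U-turn (180°)) -> West
  U (U-turn (180°)) -> East
  R (right (90° clockwise)) -> South
  U (U-turn (180°)) -> North
  L (left (90° counter-clockwise)) -> West
  R (right (90° clockwise)) -> North
  U (U-turn (180°)) -> South
Final: South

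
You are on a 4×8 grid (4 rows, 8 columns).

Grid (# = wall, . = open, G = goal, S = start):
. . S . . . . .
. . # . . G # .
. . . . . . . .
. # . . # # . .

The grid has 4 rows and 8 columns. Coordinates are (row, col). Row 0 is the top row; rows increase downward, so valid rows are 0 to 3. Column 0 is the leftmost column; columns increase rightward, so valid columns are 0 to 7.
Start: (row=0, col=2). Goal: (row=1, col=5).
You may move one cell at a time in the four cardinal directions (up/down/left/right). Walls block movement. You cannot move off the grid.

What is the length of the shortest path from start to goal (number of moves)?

Answer: Shortest path length: 4

Derivation:
BFS from (row=0, col=2) until reaching (row=1, col=5):
  Distance 0: (row=0, col=2)
  Distance 1: (row=0, col=1), (row=0, col=3)
  Distance 2: (row=0, col=0), (row=0, col=4), (row=1, col=1), (row=1, col=3)
  Distance 3: (row=0, col=5), (row=1, col=0), (row=1, col=4), (row=2, col=1), (row=2, col=3)
  Distance 4: (row=0, col=6), (row=1, col=5), (row=2, col=0), (row=2, col=2), (row=2, col=4), (row=3, col=3)  <- goal reached here
One shortest path (4 moves): (row=0, col=2) -> (row=0, col=3) -> (row=0, col=4) -> (row=0, col=5) -> (row=1, col=5)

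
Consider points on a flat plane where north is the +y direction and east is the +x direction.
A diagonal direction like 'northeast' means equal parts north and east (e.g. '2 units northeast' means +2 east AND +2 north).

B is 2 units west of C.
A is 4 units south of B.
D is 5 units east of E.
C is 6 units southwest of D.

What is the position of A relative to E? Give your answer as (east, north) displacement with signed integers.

Place E at the origin (east=0, north=0).
  D is 5 units east of E: delta (east=+5, north=+0); D at (east=5, north=0).
  C is 6 units southwest of D: delta (east=-6, north=-6); C at (east=-1, north=-6).
  B is 2 units west of C: delta (east=-2, north=+0); B at (east=-3, north=-6).
  A is 4 units south of B: delta (east=+0, north=-4); A at (east=-3, north=-10).
Therefore A relative to E: (east=-3, north=-10).

Answer: A is at (east=-3, north=-10) relative to E.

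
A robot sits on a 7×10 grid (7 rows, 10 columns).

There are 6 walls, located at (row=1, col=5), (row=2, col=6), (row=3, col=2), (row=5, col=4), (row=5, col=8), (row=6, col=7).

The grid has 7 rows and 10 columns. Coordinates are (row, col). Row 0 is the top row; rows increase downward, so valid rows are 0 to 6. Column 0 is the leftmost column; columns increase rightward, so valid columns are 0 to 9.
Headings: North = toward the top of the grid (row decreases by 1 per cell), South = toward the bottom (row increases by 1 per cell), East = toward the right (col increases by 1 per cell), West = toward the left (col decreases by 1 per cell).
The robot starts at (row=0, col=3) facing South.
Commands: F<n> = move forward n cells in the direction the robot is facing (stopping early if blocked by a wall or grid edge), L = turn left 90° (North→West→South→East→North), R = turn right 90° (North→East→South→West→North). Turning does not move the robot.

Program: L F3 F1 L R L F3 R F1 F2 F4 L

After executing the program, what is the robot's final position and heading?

Start: (row=0, col=3), facing South
  L: turn left, now facing East
  F3: move forward 3, now at (row=0, col=6)
  F1: move forward 1, now at (row=0, col=7)
  L: turn left, now facing North
  R: turn right, now facing East
  L: turn left, now facing North
  F3: move forward 0/3 (blocked), now at (row=0, col=7)
  R: turn right, now facing East
  F1: move forward 1, now at (row=0, col=8)
  F2: move forward 1/2 (blocked), now at (row=0, col=9)
  F4: move forward 0/4 (blocked), now at (row=0, col=9)
  L: turn left, now facing North
Final: (row=0, col=9), facing North

Answer: Final position: (row=0, col=9), facing North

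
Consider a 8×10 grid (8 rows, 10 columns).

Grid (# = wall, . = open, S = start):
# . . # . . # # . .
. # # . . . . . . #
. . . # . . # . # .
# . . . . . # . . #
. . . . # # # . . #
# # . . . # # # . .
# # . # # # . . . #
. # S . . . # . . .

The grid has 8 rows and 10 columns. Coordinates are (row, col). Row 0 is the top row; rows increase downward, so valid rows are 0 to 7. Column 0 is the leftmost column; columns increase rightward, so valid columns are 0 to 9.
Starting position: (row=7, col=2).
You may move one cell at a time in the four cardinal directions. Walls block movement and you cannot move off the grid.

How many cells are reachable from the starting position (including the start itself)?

Answer: Reachable cells: 46

Derivation:
BFS flood-fill from (row=7, col=2):
  Distance 0: (row=7, col=2)
  Distance 1: (row=6, col=2), (row=7, col=3)
  Distance 2: (row=5, col=2), (row=7, col=4)
  Distance 3: (row=4, col=2), (row=5, col=3), (row=7, col=5)
  Distance 4: (row=3, col=2), (row=4, col=1), (row=4, col=3), (row=5, col=4)
  Distance 5: (row=2, col=2), (row=3, col=1), (row=3, col=3), (row=4, col=0)
  Distance 6: (row=2, col=1), (row=3, col=4)
  Distance 7: (row=2, col=0), (row=2, col=4), (row=3, col=5)
  Distance 8: (row=1, col=0), (row=1, col=4), (row=2, col=5)
  Distance 9: (row=0, col=4), (row=1, col=3), (row=1, col=5)
  Distance 10: (row=0, col=5), (row=1, col=6)
  Distance 11: (row=1, col=7)
  Distance 12: (row=1, col=8), (row=2, col=7)
  Distance 13: (row=0, col=8), (row=3, col=7)
  Distance 14: (row=0, col=9), (row=3, col=8), (row=4, col=7)
  Distance 15: (row=4, col=8)
  Distance 16: (row=5, col=8)
  Distance 17: (row=5, col=9), (row=6, col=8)
  Distance 18: (row=6, col=7), (row=7, col=8)
  Distance 19: (row=6, col=6), (row=7, col=7), (row=7, col=9)
Total reachable: 46 (grid has 50 open cells total)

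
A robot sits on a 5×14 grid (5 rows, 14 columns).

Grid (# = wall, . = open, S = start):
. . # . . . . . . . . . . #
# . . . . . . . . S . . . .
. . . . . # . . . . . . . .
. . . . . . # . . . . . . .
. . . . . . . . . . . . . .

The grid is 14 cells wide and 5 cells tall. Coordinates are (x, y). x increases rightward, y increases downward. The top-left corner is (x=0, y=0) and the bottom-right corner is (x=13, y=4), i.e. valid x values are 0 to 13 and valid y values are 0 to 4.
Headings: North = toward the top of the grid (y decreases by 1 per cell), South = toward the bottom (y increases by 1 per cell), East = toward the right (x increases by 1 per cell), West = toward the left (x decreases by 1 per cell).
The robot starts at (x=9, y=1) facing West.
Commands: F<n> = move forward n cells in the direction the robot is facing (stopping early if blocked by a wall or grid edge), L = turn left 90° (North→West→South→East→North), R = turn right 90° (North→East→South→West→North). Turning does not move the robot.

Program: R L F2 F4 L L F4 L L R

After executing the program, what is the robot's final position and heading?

Answer: Final position: (x=7, y=1), facing North

Derivation:
Start: (x=9, y=1), facing West
  R: turn right, now facing North
  L: turn left, now facing West
  F2: move forward 2, now at (x=7, y=1)
  F4: move forward 4, now at (x=3, y=1)
  L: turn left, now facing South
  L: turn left, now facing East
  F4: move forward 4, now at (x=7, y=1)
  L: turn left, now facing North
  L: turn left, now facing West
  R: turn right, now facing North
Final: (x=7, y=1), facing North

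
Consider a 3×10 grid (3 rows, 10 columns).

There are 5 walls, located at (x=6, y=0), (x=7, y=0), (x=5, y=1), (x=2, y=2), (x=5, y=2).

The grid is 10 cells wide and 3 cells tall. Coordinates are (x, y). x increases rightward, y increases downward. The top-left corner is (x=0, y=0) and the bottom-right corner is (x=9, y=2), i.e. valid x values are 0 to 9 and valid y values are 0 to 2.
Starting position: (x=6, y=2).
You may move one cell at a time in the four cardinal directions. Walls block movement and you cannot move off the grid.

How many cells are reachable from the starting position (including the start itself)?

Answer: Reachable cells: 10

Derivation:
BFS flood-fill from (x=6, y=2):
  Distance 0: (x=6, y=2)
  Distance 1: (x=6, y=1), (x=7, y=2)
  Distance 2: (x=7, y=1), (x=8, y=2)
  Distance 3: (x=8, y=1), (x=9, y=2)
  Distance 4: (x=8, y=0), (x=9, y=1)
  Distance 5: (x=9, y=0)
Total reachable: 10 (grid has 25 open cells total)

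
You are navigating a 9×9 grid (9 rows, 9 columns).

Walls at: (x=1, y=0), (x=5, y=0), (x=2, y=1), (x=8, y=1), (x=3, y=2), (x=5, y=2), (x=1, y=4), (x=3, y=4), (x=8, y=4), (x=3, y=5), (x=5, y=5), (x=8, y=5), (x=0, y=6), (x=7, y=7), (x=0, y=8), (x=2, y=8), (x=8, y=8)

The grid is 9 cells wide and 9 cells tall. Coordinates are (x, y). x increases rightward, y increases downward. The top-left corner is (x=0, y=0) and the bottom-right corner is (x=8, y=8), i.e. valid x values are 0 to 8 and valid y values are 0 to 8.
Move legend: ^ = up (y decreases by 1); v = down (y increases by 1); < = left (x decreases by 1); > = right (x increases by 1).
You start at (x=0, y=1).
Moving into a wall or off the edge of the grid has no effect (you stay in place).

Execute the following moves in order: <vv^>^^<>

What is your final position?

Answer: Final position: (x=1, y=1)

Derivation:
Start: (x=0, y=1)
  < (left): blocked, stay at (x=0, y=1)
  v (down): (x=0, y=1) -> (x=0, y=2)
  v (down): (x=0, y=2) -> (x=0, y=3)
  ^ (up): (x=0, y=3) -> (x=0, y=2)
  > (right): (x=0, y=2) -> (x=1, y=2)
  ^ (up): (x=1, y=2) -> (x=1, y=1)
  ^ (up): blocked, stay at (x=1, y=1)
  < (left): (x=1, y=1) -> (x=0, y=1)
  > (right): (x=0, y=1) -> (x=1, y=1)
Final: (x=1, y=1)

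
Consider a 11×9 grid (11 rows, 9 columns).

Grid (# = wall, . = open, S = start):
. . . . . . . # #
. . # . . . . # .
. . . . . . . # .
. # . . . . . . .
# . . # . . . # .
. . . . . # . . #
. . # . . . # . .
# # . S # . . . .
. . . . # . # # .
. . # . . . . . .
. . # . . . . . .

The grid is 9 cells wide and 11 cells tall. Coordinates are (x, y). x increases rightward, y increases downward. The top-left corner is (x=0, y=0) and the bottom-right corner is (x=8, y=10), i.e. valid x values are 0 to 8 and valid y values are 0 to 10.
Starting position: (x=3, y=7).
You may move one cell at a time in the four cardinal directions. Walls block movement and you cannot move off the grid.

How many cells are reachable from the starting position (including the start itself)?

BFS flood-fill from (x=3, y=7):
  Distance 0: (x=3, y=7)
  Distance 1: (x=3, y=6), (x=2, y=7), (x=3, y=8)
  Distance 2: (x=3, y=5), (x=4, y=6), (x=2, y=8), (x=3, y=9)
  Distance 3: (x=2, y=5), (x=4, y=5), (x=5, y=6), (x=1, y=8), (x=4, y=9), (x=3, y=10)
  Distance 4: (x=2, y=4), (x=4, y=4), (x=1, y=5), (x=5, y=7), (x=0, y=8), (x=1, y=9), (x=5, y=9), (x=4, y=10)
  Distance 5: (x=2, y=3), (x=4, y=3), (x=1, y=4), (x=5, y=4), (x=0, y=5), (x=1, y=6), (x=6, y=7), (x=5, y=8), (x=0, y=9), (x=6, y=9), (x=1, y=10), (x=5, y=10)
  Distance 6: (x=2, y=2), (x=4, y=2), (x=3, y=3), (x=5, y=3), (x=6, y=4), (x=0, y=6), (x=7, y=7), (x=7, y=9), (x=0, y=10), (x=6, y=10)
  Distance 7: (x=4, y=1), (x=1, y=2), (x=3, y=2), (x=5, y=2), (x=6, y=3), (x=6, y=5), (x=7, y=6), (x=8, y=7), (x=8, y=9), (x=7, y=10)
  Distance 8: (x=4, y=0), (x=1, y=1), (x=3, y=1), (x=5, y=1), (x=0, y=2), (x=6, y=2), (x=7, y=3), (x=7, y=5), (x=8, y=6), (x=8, y=8), (x=8, y=10)
  Distance 9: (x=1, y=0), (x=3, y=0), (x=5, y=0), (x=0, y=1), (x=6, y=1), (x=0, y=3), (x=8, y=3)
  Distance 10: (x=0, y=0), (x=2, y=0), (x=6, y=0), (x=8, y=2), (x=8, y=4)
  Distance 11: (x=8, y=1)
Total reachable: 78 (grid has 78 open cells total)

Answer: Reachable cells: 78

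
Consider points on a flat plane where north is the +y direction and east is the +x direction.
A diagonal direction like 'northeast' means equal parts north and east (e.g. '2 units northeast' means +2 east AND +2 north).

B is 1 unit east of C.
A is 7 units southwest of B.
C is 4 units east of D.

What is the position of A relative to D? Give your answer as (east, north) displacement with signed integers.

Answer: A is at (east=-2, north=-7) relative to D.

Derivation:
Place D at the origin (east=0, north=0).
  C is 4 units east of D: delta (east=+4, north=+0); C at (east=4, north=0).
  B is 1 unit east of C: delta (east=+1, north=+0); B at (east=5, north=0).
  A is 7 units southwest of B: delta (east=-7, north=-7); A at (east=-2, north=-7).
Therefore A relative to D: (east=-2, north=-7).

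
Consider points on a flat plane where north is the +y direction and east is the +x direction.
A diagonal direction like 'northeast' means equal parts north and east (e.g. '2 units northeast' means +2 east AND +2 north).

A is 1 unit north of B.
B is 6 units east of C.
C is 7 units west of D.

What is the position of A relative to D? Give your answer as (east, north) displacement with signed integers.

Place D at the origin (east=0, north=0).
  C is 7 units west of D: delta (east=-7, north=+0); C at (east=-7, north=0).
  B is 6 units east of C: delta (east=+6, north=+0); B at (east=-1, north=0).
  A is 1 unit north of B: delta (east=+0, north=+1); A at (east=-1, north=1).
Therefore A relative to D: (east=-1, north=1).

Answer: A is at (east=-1, north=1) relative to D.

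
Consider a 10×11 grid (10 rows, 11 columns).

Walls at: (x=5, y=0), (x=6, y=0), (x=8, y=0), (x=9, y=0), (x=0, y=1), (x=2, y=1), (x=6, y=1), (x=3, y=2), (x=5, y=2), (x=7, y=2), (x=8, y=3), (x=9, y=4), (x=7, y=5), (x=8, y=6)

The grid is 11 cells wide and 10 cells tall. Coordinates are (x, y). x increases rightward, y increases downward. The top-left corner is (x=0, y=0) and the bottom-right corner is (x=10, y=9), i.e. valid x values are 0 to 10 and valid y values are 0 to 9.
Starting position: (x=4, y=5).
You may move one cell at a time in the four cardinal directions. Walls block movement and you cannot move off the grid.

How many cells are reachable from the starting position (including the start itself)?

BFS flood-fill from (x=4, y=5):
  Distance 0: (x=4, y=5)
  Distance 1: (x=4, y=4), (x=3, y=5), (x=5, y=5), (x=4, y=6)
  Distance 2: (x=4, y=3), (x=3, y=4), (x=5, y=4), (x=2, y=5), (x=6, y=5), (x=3, y=6), (x=5, y=6), (x=4, y=7)
  Distance 3: (x=4, y=2), (x=3, y=3), (x=5, y=3), (x=2, y=4), (x=6, y=4), (x=1, y=5), (x=2, y=6), (x=6, y=6), (x=3, y=7), (x=5, y=7), (x=4, y=8)
  Distance 4: (x=4, y=1), (x=2, y=3), (x=6, y=3), (x=1, y=4), (x=7, y=4), (x=0, y=5), (x=1, y=6), (x=7, y=6), (x=2, y=7), (x=6, y=7), (x=3, y=8), (x=5, y=8), (x=4, y=9)
  Distance 5: (x=4, y=0), (x=3, y=1), (x=5, y=1), (x=2, y=2), (x=6, y=2), (x=1, y=3), (x=7, y=3), (x=0, y=4), (x=8, y=4), (x=0, y=6), (x=1, y=7), (x=7, y=7), (x=2, y=8), (x=6, y=8), (x=3, y=9), (x=5, y=9)
  Distance 6: (x=3, y=0), (x=1, y=2), (x=0, y=3), (x=8, y=5), (x=0, y=7), (x=8, y=7), (x=1, y=8), (x=7, y=8), (x=2, y=9), (x=6, y=9)
  Distance 7: (x=2, y=0), (x=1, y=1), (x=0, y=2), (x=9, y=5), (x=9, y=7), (x=0, y=8), (x=8, y=8), (x=1, y=9), (x=7, y=9)
  Distance 8: (x=1, y=0), (x=10, y=5), (x=9, y=6), (x=10, y=7), (x=9, y=8), (x=0, y=9), (x=8, y=9)
  Distance 9: (x=0, y=0), (x=10, y=4), (x=10, y=6), (x=10, y=8), (x=9, y=9)
  Distance 10: (x=10, y=3), (x=10, y=9)
  Distance 11: (x=10, y=2), (x=9, y=3)
  Distance 12: (x=10, y=1), (x=9, y=2)
  Distance 13: (x=10, y=0), (x=9, y=1), (x=8, y=2)
  Distance 14: (x=8, y=1)
  Distance 15: (x=7, y=1)
  Distance 16: (x=7, y=0)
Total reachable: 96 (grid has 96 open cells total)

Answer: Reachable cells: 96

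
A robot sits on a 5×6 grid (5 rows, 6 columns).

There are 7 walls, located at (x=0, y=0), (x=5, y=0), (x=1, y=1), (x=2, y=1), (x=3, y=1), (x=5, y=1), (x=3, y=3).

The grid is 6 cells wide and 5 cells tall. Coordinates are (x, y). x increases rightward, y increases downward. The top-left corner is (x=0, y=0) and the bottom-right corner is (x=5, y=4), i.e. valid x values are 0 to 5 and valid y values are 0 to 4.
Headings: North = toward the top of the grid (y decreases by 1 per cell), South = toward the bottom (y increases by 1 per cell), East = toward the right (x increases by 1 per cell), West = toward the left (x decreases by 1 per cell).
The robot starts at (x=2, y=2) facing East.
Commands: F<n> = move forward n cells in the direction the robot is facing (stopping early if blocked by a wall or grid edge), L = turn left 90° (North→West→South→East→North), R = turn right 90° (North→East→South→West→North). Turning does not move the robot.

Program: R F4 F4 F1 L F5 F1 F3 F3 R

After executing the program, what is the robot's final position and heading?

Answer: Final position: (x=5, y=4), facing South

Derivation:
Start: (x=2, y=2), facing East
  R: turn right, now facing South
  F4: move forward 2/4 (blocked), now at (x=2, y=4)
  F4: move forward 0/4 (blocked), now at (x=2, y=4)
  F1: move forward 0/1 (blocked), now at (x=2, y=4)
  L: turn left, now facing East
  F5: move forward 3/5 (blocked), now at (x=5, y=4)
  F1: move forward 0/1 (blocked), now at (x=5, y=4)
  F3: move forward 0/3 (blocked), now at (x=5, y=4)
  F3: move forward 0/3 (blocked), now at (x=5, y=4)
  R: turn right, now facing South
Final: (x=5, y=4), facing South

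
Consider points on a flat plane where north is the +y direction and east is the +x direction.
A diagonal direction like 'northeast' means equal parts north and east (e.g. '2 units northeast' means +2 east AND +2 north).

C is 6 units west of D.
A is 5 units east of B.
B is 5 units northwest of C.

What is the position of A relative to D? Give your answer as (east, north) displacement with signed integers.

Place D at the origin (east=0, north=0).
  C is 6 units west of D: delta (east=-6, north=+0); C at (east=-6, north=0).
  B is 5 units northwest of C: delta (east=-5, north=+5); B at (east=-11, north=5).
  A is 5 units east of B: delta (east=+5, north=+0); A at (east=-6, north=5).
Therefore A relative to D: (east=-6, north=5).

Answer: A is at (east=-6, north=5) relative to D.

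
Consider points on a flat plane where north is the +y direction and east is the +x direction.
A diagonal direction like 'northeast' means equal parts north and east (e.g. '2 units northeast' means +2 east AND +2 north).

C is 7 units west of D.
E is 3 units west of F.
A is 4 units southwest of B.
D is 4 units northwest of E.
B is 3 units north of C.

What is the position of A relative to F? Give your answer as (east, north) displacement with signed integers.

Answer: A is at (east=-18, north=3) relative to F.

Derivation:
Place F at the origin (east=0, north=0).
  E is 3 units west of F: delta (east=-3, north=+0); E at (east=-3, north=0).
  D is 4 units northwest of E: delta (east=-4, north=+4); D at (east=-7, north=4).
  C is 7 units west of D: delta (east=-7, north=+0); C at (east=-14, north=4).
  B is 3 units north of C: delta (east=+0, north=+3); B at (east=-14, north=7).
  A is 4 units southwest of B: delta (east=-4, north=-4); A at (east=-18, north=3).
Therefore A relative to F: (east=-18, north=3).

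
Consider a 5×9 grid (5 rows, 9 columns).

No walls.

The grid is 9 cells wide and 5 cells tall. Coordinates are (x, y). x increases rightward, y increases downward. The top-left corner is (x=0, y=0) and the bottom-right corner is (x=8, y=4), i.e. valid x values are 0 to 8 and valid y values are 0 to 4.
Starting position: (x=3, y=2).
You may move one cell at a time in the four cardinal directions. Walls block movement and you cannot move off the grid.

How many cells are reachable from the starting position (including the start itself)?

Answer: Reachable cells: 45

Derivation:
BFS flood-fill from (x=3, y=2):
  Distance 0: (x=3, y=2)
  Distance 1: (x=3, y=1), (x=2, y=2), (x=4, y=2), (x=3, y=3)
  Distance 2: (x=3, y=0), (x=2, y=1), (x=4, y=1), (x=1, y=2), (x=5, y=2), (x=2, y=3), (x=4, y=3), (x=3, y=4)
  Distance 3: (x=2, y=0), (x=4, y=0), (x=1, y=1), (x=5, y=1), (x=0, y=2), (x=6, y=2), (x=1, y=3), (x=5, y=3), (x=2, y=4), (x=4, y=4)
  Distance 4: (x=1, y=0), (x=5, y=0), (x=0, y=1), (x=6, y=1), (x=7, y=2), (x=0, y=3), (x=6, y=3), (x=1, y=4), (x=5, y=4)
  Distance 5: (x=0, y=0), (x=6, y=0), (x=7, y=1), (x=8, y=2), (x=7, y=3), (x=0, y=4), (x=6, y=4)
  Distance 6: (x=7, y=0), (x=8, y=1), (x=8, y=3), (x=7, y=4)
  Distance 7: (x=8, y=0), (x=8, y=4)
Total reachable: 45 (grid has 45 open cells total)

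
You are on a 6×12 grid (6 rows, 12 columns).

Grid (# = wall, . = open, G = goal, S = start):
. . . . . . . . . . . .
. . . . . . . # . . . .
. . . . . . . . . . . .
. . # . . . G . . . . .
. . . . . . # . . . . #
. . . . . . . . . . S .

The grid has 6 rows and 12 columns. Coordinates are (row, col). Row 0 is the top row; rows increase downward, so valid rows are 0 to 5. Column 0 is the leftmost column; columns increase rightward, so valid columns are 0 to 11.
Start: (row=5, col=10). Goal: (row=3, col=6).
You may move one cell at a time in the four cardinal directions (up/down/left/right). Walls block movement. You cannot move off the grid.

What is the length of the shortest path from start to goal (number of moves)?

BFS from (row=5, col=10) until reaching (row=3, col=6):
  Distance 0: (row=5, col=10)
  Distance 1: (row=4, col=10), (row=5, col=9), (row=5, col=11)
  Distance 2: (row=3, col=10), (row=4, col=9), (row=5, col=8)
  Distance 3: (row=2, col=10), (row=3, col=9), (row=3, col=11), (row=4, col=8), (row=5, col=7)
  Distance 4: (row=1, col=10), (row=2, col=9), (row=2, col=11), (row=3, col=8), (row=4, col=7), (row=5, col=6)
  Distance 5: (row=0, col=10), (row=1, col=9), (row=1, col=11), (row=2, col=8), (row=3, col=7), (row=5, col=5)
  Distance 6: (row=0, col=9), (row=0, col=11), (row=1, col=8), (row=2, col=7), (row=3, col=6), (row=4, col=5), (row=5, col=4)  <- goal reached here
One shortest path (6 moves): (row=5, col=10) -> (row=5, col=9) -> (row=5, col=8) -> (row=5, col=7) -> (row=4, col=7) -> (row=3, col=7) -> (row=3, col=6)

Answer: Shortest path length: 6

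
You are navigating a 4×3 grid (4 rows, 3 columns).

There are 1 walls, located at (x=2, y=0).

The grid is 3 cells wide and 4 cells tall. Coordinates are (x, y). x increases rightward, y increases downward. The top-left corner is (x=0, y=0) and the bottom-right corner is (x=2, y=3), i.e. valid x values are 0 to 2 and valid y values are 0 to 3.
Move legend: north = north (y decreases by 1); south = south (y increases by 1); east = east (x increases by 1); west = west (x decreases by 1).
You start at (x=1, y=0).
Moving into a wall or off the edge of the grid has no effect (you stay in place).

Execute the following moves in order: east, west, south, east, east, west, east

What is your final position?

Start: (x=1, y=0)
  east (east): blocked, stay at (x=1, y=0)
  west (west): (x=1, y=0) -> (x=0, y=0)
  south (south): (x=0, y=0) -> (x=0, y=1)
  east (east): (x=0, y=1) -> (x=1, y=1)
  east (east): (x=1, y=1) -> (x=2, y=1)
  west (west): (x=2, y=1) -> (x=1, y=1)
  east (east): (x=1, y=1) -> (x=2, y=1)
Final: (x=2, y=1)

Answer: Final position: (x=2, y=1)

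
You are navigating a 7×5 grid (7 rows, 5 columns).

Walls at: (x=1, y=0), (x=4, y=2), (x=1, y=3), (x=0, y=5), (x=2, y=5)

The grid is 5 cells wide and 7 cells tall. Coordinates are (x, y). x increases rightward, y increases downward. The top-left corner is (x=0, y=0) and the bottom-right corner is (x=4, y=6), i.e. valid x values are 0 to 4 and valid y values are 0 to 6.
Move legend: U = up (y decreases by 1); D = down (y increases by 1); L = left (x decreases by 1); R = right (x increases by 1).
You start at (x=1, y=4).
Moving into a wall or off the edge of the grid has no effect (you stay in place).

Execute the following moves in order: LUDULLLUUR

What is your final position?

Start: (x=1, y=4)
  L (left): (x=1, y=4) -> (x=0, y=4)
  U (up): (x=0, y=4) -> (x=0, y=3)
  D (down): (x=0, y=3) -> (x=0, y=4)
  U (up): (x=0, y=4) -> (x=0, y=3)
  [×3]L (left): blocked, stay at (x=0, y=3)
  U (up): (x=0, y=3) -> (x=0, y=2)
  U (up): (x=0, y=2) -> (x=0, y=1)
  R (right): (x=0, y=1) -> (x=1, y=1)
Final: (x=1, y=1)

Answer: Final position: (x=1, y=1)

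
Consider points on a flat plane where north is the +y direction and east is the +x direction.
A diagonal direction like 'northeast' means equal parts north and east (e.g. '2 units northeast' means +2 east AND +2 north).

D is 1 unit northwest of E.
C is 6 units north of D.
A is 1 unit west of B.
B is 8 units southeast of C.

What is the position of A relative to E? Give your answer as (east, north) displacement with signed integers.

Answer: A is at (east=6, north=-1) relative to E.

Derivation:
Place E at the origin (east=0, north=0).
  D is 1 unit northwest of E: delta (east=-1, north=+1); D at (east=-1, north=1).
  C is 6 units north of D: delta (east=+0, north=+6); C at (east=-1, north=7).
  B is 8 units southeast of C: delta (east=+8, north=-8); B at (east=7, north=-1).
  A is 1 unit west of B: delta (east=-1, north=+0); A at (east=6, north=-1).
Therefore A relative to E: (east=6, north=-1).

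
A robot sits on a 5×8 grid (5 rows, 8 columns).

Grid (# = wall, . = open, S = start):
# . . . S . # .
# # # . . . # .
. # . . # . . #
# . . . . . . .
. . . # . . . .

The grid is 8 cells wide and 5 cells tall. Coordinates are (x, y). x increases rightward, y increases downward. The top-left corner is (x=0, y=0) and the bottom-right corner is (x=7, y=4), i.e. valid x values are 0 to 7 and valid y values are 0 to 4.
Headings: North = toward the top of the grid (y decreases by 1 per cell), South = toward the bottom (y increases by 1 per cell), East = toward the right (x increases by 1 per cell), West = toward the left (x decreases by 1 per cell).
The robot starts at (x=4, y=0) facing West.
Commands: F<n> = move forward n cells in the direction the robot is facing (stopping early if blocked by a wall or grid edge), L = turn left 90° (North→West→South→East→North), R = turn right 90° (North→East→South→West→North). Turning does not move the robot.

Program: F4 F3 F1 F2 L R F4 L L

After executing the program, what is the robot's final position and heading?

Answer: Final position: (x=1, y=0), facing East

Derivation:
Start: (x=4, y=0), facing West
  F4: move forward 3/4 (blocked), now at (x=1, y=0)
  F3: move forward 0/3 (blocked), now at (x=1, y=0)
  F1: move forward 0/1 (blocked), now at (x=1, y=0)
  F2: move forward 0/2 (blocked), now at (x=1, y=0)
  L: turn left, now facing South
  R: turn right, now facing West
  F4: move forward 0/4 (blocked), now at (x=1, y=0)
  L: turn left, now facing South
  L: turn left, now facing East
Final: (x=1, y=0), facing East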